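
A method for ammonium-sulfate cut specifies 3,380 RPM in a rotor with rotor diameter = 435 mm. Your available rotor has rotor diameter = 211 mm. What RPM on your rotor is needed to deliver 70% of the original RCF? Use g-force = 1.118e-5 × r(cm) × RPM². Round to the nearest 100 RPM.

4100 RPM

Original rotor: r = 435 mm / 2 = 217.5 mm = 21.75 cm
RCF_original = 1.118 × 10⁻⁵ × 21.75 × (3380)² = 1.118 × 10⁻⁵ × 21.75 × 11,424,400 ≈ 2,778 × g
Target RCF = 0.7 × 2,778 ≈ 1,944.6 × g
Your rotor: r = 211 mm / 2 = 105.5 mm = 10.55 cm
1,944.6 = 1.118 × 10⁻⁵ × 10.55 × N²
N² = 1,944.6 / (11.7949 × 10⁻⁵) = 16,486,787
N ≈ √16,486,787 ≈ 4,060.4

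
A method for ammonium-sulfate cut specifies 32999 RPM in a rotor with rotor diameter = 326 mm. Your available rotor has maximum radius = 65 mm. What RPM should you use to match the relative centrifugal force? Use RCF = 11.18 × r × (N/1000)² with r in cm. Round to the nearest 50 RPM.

≈ 52250 RPM

Original rotor: r = 326 mm / 2 = 163 mm = 16.3 cm
RCF_original = 11.18 × 16.3 × (32.999)² = 11.18 × 16.3 × 1,088.934001 ≈ 198,440.8 × g
Your rotor: r = 65 mm = 6.5 cm
198,440.8 = 11.18 × 6.5 × (N/1000)²
(N/1000)² = 198,440.8 / 72.67 = 2730.711
N = 1000 × √2730.711 ≈ 52,256.2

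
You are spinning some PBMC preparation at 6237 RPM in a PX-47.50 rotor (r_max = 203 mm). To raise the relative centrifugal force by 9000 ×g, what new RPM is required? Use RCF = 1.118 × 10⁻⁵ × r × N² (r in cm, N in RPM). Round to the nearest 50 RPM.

r = 203 mm = 20.3 cm
Current RCF = 1.118 × 10⁻⁵ × 20.3 × (6237)² = 1.118 × 10⁻⁵ × 20.3 × 38,900,169 ≈ 8,828.5 × g
Target RCF = 8,828.5 + 9,000 = 17,828.5 × g
N² = 17,828.5 / (22.6954 × 10⁻⁵) = 78,555,566
N ≈ √78,555,566 ≈ 8,863.2

8850 RPM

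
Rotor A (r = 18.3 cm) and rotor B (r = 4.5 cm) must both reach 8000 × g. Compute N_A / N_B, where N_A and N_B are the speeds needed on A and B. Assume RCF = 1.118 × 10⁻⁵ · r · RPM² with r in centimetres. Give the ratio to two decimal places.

0.50

At fixed RCF, N ∝ 1/√r, so N_A/N_B = √(r_B/r_A) = √(4.5/18.3) = √0.245902 = 0.4959.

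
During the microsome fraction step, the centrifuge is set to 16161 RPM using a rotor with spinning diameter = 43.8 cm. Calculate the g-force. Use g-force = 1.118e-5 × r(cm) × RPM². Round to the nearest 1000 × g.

≈ 64000 x g

r = 43.8 / 2 = 21.9 cm
RCF = 1.118 × 10⁻⁵ × 21.9 × (16161)² = 1.118 × 10⁻⁵ × 21.9 × 261,177,921 ≈ 63,947.3 × g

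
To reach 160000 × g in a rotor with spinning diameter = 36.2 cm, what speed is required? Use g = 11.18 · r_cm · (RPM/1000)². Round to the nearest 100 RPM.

r = 36.2 / 2 = 18.1 cm
160,000 = 11.18 × 18.1 × (N/1000)²
(N/1000)² = 160,000 / 202.358 = 790.6779
N = 1000 × √790.6779 ≈ 28,119.0

28100 RPM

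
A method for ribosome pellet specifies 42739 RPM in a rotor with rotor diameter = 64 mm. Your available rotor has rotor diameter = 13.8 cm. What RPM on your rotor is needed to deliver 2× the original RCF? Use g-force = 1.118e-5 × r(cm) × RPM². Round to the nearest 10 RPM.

Original rotor: r = 64 mm / 2 = 32 mm = 3.2 cm
RCF_original = 1.118 × 10⁻⁵ × 3.2 × (42739)² = 1.118 × 10⁻⁵ × 3.2 × 1,826,622,121 ≈ 65,349.2 × g
Target RCF = 2 × 65,349.2 ≈ 130,698.4 × g
Your rotor: r = 13.8 / 2 = 6.9 cm
130,698.4 = 1.118 × 10⁻⁵ × 6.9 × N²
N² = 130,698.4 / (7.7142 × 10⁻⁵) = 1,694,257,344
N ≈ √1,694,257,344 ≈ 41,161.4

≈ 41160 RPM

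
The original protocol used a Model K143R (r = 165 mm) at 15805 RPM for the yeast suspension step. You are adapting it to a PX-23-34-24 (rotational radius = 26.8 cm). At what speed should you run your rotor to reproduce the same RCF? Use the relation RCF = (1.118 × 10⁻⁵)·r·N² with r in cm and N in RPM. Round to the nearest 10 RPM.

12400 RPM

Original rotor: r = 165 mm = 16.5 cm
RCF_original = 1.118 × 10⁻⁵ × 16.5 × (15805)² = 1.118 × 10⁻⁵ × 16.5 × 249,798,025 ≈ 46,080.2 × g
46,080.2 = 1.118 × 10⁻⁵ × 26.8 × N²
N² = 46,080.2 / (29.9624 × 10⁻⁵) = 153,793,421
N ≈ √153,793,421 ≈ 12,401.3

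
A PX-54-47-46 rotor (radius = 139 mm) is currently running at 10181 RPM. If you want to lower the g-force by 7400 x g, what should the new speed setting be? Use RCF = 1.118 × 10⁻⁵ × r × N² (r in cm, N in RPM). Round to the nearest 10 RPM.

7490 RPM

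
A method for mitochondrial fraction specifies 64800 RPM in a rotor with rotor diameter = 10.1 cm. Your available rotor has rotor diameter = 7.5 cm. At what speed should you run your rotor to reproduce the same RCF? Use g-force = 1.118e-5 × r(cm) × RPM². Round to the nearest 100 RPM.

Original rotor: r = 10.1 / 2 = 5.05 cm
RCF_original = 1.118 × 10⁻⁵ × 5.05 × (64800)² = 1.118 × 10⁻⁵ × 5.05 × 4,199,040,000 ≈ 237,073.6 × g
Your rotor: r = 7.5 / 2 = 3.75 cm
237,073.6 = 1.118 × 10⁻⁵ × 3.75 × N²
N² = 237,073.6 / (4.1925 × 10⁻⁵) = 5,654,707,215
N ≈ √5,654,707,215 ≈ 75,197.8

75200 RPM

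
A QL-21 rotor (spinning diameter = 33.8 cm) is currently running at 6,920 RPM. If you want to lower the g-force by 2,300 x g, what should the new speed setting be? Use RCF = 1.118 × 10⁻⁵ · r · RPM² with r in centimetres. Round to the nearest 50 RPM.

r = 33.8 / 2 = 16.9 cm
Current RCF = 1.118 × 10⁻⁵ × 16.9 × (6920)² = 1.118 × 10⁻⁵ × 16.9 × 47,886,400 ≈ 9,047.8 × g
Target RCF = 9,047.8 − 2,300 = 6,747.8 × g
N² = 6,747.8 / (18.8942 × 10⁻⁵) = 35,713,605
N ≈ √35,713,605 ≈ 5,976.1

6000 RPM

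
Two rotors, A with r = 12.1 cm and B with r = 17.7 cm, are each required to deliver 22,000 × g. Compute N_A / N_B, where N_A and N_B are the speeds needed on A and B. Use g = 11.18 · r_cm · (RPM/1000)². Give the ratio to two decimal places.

1.21

At fixed RCF, N ∝ 1/√r, so N_A/N_B = √(r_B/r_A) = √(17.7/12.1) = √1.462810 = 1.2095.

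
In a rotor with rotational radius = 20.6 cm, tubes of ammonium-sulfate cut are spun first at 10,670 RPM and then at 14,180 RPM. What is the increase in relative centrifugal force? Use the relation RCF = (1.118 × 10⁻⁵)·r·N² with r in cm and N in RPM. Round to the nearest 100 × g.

20100 g

RCF₁ = 1.118 × 10⁻⁵ × 20.6 × (10670)² = 1.118 × 10⁻⁵ × 20.6 × 113,848,900 ≈ 26,220.3 × g
RCF₂ = 1.118 × 10⁻⁵ × 20.6 × (14180)² = 1.118 × 10⁻⁵ × 20.6 × 201,072,400 ≈ 46,308.6 × g
Increase = 46,308.6 − 26,220.3 = 20,088.3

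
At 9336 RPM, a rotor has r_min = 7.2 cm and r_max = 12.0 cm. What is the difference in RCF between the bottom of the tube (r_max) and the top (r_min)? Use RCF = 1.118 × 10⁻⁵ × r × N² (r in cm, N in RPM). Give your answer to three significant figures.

RCF_max = 1.118 × 10⁻⁵ × 12 × (9336)² = 1.118 × 10⁻⁵ × 12 × 87,160,896 ≈ 11,693.5 × g
RCF_min = 1.118 × 10⁻⁵ × 7.2 × (9336)² = 1.118 × 10⁻⁵ × 7.2 × 87,160,896 ≈ 7,016.1 × g
ΔRCF = 11,693.5 − 7,016.1 = 4,677.4

ΔRCF ≈ 4680 g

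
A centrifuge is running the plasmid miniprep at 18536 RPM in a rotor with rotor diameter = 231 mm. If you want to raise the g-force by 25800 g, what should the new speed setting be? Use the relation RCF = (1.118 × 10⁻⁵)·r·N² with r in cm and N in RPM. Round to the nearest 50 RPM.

r = 231 mm / 2 = 115.5 mm = 11.55 cm
Current RCF = 1.118 × 10⁻⁵ × 11.55 × (18536)² = 1.118 × 10⁻⁵ × 11.55 × 343,583,296 ≈ 44,366.6 × g
Target RCF = 44,366.6 + 25,800 = 70,166.6 × g
N² = 70,166.6 / (12.9129 × 10⁻⁵) = 543,383,748
N ≈ √543,383,748 ≈ 23,310.6

≈ 23300 RPM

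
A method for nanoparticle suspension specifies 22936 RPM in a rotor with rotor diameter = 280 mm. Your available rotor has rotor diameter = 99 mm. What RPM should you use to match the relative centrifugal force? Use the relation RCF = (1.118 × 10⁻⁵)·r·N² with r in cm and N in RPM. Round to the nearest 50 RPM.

Original rotor: r = 280 mm / 2 = 140 mm = 14 cm
RCF_original = 1.118 × 10⁻⁵ × 14 × (22936)² = 1.118 × 10⁻⁵ × 14 × 526,060,096 ≈ 82,338.9 × g
Your rotor: r = 99 mm / 2 = 49.5 mm = 4.95 cm
82,338.9 = 1.118 × 10⁻⁵ × 4.95 × N²
N² = 82,338.9 / (5.5341 × 10⁻⁵) = 1,487,846,262
N ≈ √1,487,846,262 ≈ 38,572.6

38550 RPM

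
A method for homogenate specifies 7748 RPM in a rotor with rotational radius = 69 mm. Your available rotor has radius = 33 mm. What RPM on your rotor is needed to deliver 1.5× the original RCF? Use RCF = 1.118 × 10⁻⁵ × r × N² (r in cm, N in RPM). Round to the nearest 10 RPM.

Original rotor: r = 69 mm = 6.9 cm
RCF_original = 1.118 × 10⁻⁵ × 6.9 × (7748)² = 1.118 × 10⁻⁵ × 6.9 × 60,031,504 ≈ 4,631 × g
Target RCF = 1.5 × 4,631 ≈ 6,946.5 × g
Your rotor: r = 33 mm = 3.3 cm
6,946.5 = 1.118 × 10⁻⁵ × 3.3 × N²
N² = 6,946.5 / (3.6894 × 10⁻⁵) = 188,282,648
N ≈ √188,282,648 ≈ 13,721.6

≈ 13720 RPM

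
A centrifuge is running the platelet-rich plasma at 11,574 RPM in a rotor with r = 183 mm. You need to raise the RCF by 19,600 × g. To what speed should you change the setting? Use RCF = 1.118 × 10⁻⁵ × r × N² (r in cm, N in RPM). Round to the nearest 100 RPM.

15200 RPM

r = 183 mm = 18.3 cm
Current RCF = 1.118 × 10⁻⁵ × 18.3 × (11574)² = 1.118 × 10⁻⁵ × 18.3 × 133,957,476 ≈ 27,406.9 × g
Target RCF = 27,406.9 + 19,600 = 47,006.9 × g
N² = 47,006.9 / (20.4594 × 10⁻⁵) = 229,756,982
N ≈ √229,756,982 ≈ 15,157.7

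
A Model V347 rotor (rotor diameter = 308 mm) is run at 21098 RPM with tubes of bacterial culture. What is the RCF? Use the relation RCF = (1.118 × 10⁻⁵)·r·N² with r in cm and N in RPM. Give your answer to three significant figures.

r = 308 mm / 2 = 154 mm = 15.4 cm
RCF = 1.118 × 10⁻⁵ × r × N²
RCF = 1.118 × 10⁻⁵ × 15.4 × (21098)² = 1.118 × 10⁻⁵ × 15.4 × 445,125,604 ≈ 76,638.2 × g

76600 g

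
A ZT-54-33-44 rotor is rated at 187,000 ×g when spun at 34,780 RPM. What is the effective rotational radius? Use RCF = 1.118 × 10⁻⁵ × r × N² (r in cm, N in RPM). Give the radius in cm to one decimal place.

r ≈ 13.8 cm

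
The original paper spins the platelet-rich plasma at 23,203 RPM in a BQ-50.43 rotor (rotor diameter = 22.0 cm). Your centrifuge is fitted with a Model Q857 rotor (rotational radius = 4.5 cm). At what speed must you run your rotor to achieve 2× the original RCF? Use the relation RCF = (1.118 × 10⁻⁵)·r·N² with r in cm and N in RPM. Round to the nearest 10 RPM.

51300 RPM

Original rotor: r = 22.0 / 2 = 11 cm
RCF = 1.118 × 10⁻⁵ × r × N²
RCF_original = 1.118 × 10⁻⁵ × 11 × (23203)² = 1.118 × 10⁻⁵ × 11 × 538,379,209 ≈ 66,209.9 × g
Target RCF = 2 × 66,209.9 ≈ 132,419.8 × g
132,419.8 = 1.118 × 10⁻⁵ × 4.5 × N²
N² = 132,419.8 / (5.031 × 10⁻⁵) = 2,632,077,122
N ≈ √2,632,077,122 ≈ 51,303.8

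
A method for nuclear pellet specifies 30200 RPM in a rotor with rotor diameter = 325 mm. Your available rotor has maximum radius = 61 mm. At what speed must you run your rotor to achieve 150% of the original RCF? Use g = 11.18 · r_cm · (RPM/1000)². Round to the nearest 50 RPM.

Original rotor: r = 325 mm / 2 = 162.5 mm = 16.25 cm
RCF_original = 11.18 × 16.25 × (30.2)² = 11.18 × 16.25 × 912.04 ≈ 165,694.9 × g
Target RCF = 1.5 × 165,694.9 ≈ 248,542.3 × g
Your rotor: r = 61 mm = 6.1 cm
248,542.3 = 11.18 × 6.1 × (N/1000)²
(N/1000)² = 248,542.3 / 68.198 = 3644.422
N = 1000 × √3644.422 ≈ 60,369.0

60350 RPM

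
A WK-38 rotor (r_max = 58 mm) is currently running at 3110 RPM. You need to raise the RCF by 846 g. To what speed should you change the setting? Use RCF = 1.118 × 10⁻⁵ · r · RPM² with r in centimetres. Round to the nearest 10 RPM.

4770 RPM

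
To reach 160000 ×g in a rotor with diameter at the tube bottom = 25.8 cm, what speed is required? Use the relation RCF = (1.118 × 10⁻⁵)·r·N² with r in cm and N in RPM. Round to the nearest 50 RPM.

r = 25.8 / 2 = 12.9 cm
RCF = 1.118 × 10⁻⁵ × r × N²
160,000 = 1.118 × 10⁻⁵ × 12.9 × N²
N² = 160,000 / (14.4222 × 10⁻⁵) = 1,109,400,785
N ≈ √1,109,400,785 ≈ 33,307.7

≈ 33300 RPM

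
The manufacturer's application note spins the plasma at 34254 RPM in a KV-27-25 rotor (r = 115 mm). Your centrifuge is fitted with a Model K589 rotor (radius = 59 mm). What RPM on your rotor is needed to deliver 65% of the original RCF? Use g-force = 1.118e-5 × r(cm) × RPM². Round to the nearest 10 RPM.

≈ 38560 RPM

Original rotor: r = 115 mm = 11.5 cm
RCF_original = 1.118 × 10⁻⁵ × 11.5 × (34254)² = 1.118 × 10⁻⁵ × 11.5 × 1,173,336,516 ≈ 150,855.9 × g
Target RCF = 0.65 × 150,855.9 ≈ 98,056.3 × g
Your rotor: r = 59 mm = 5.9 cm
98,056.3 = 1.118 × 10⁻⁵ × 5.9 × N²
N² = 98,056.3 / (6.5962 × 10⁻⁵) = 1,486,557,412
N ≈ √1,486,557,412 ≈ 38,555.9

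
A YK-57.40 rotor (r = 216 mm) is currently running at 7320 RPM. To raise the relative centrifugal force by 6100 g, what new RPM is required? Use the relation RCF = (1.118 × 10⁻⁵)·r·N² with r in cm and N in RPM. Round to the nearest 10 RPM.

r = 216 mm = 21.6 cm
Current RCF = 1.118 × 10⁻⁵ × 21.6 × (7320)² = 1.118 × 10⁻⁵ × 21.6 × 53,582,400 ≈ 12,939.5 × g
Target RCF = 12,939.5 + 6,100 = 19,039.5 × g
N² = 19,039.5 / (24.1488 × 10⁻⁵) = 78,842,427
N ≈ √78,842,427 ≈ 8,879.3

N₂ ≈ 8880 RPM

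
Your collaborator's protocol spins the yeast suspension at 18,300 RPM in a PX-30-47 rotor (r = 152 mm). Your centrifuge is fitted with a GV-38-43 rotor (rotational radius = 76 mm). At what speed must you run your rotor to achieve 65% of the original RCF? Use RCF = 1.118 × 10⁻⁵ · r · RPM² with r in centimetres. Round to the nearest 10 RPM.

Original rotor: r = 152 mm = 15.2 cm
RCF_original = 1.118 × 10⁻⁵ × 15.2 × (18300)² = 1.118 × 10⁻⁵ × 15.2 × 334,890,000 ≈ 56,909.9 × g
Target RCF = 0.65 × 56,909.9 ≈ 36,991.4 × g
Your rotor: r = 76 mm = 7.6 cm
36,991.4 = 1.118 × 10⁻⁵ × 7.6 × N²
N² = 36,991.4 / (8.4968 × 10⁻⁵) = 435,356,840
N ≈ √435,356,840 ≈ 20,865.2

≈ 20870 RPM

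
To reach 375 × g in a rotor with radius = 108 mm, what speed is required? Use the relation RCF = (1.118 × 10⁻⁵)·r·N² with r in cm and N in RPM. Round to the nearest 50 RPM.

N ≈ 1750 RPM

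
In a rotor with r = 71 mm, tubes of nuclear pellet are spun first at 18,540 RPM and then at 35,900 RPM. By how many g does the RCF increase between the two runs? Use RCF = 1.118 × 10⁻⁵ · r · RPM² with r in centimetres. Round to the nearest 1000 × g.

r = 71 mm = 7.1 cm
RCF₁ = 1.118 × 10⁻⁵ × 7.1 × (18540)² = 1.118 × 10⁻⁵ × 7.1 × 343,731,600 ≈ 27,284.7 × g
RCF₂ = 1.118 × 10⁻⁵ × 7.1 × (35900)² = 1.118 × 10⁻⁵ × 7.1 × 1,288,810,000 ≈ 102,303.2 × g
Increase = 102,303.2 − 27,284.7 = 75,018.5

≈ 75000 g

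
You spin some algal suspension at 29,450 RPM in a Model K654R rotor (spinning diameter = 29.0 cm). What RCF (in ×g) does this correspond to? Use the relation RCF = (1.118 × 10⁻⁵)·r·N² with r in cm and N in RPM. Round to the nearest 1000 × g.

r = 29.0 / 2 = 14.5 cm
RCF = 1.118 × 10⁻⁵ × r × N²
RCF = 1.118 × 10⁻⁵ × 14.5 × (29450)² = 1.118 × 10⁻⁵ × 14.5 × 867,302,500 ≈ 140,598.4 × g

RCF ≈ 141000 ×g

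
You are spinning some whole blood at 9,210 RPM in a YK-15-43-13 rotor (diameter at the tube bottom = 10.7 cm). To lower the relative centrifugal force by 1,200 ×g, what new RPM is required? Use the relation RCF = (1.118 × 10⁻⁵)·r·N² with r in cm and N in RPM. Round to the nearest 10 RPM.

r = 10.7 / 2 = 5.35 cm
Current RCF = 1.118 × 10⁻⁵ × 5.35 × (9210)² = 1.118 × 10⁻⁵ × 5.35 × 84,824,100 ≈ 5,073.6 × g
Target RCF = 5,073.6 − 1,200 = 3,873.6 × g
N² = 3,873.6 / (5.9813 × 10⁻⁵) = 64,761,841
N ≈ √64,761,841 ≈ 8,047.5

N₂ ≈ 8050 RPM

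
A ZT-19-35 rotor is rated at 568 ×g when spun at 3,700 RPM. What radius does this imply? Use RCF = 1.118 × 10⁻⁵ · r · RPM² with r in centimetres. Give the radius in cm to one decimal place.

3.7 cm

RCF = 1.118 × 10⁻⁵ × r × N²
568 = 1.118 × 10⁻⁵ × r × (3700)²
r = 568 / (1.118 × 10⁻⁵ × 13,690,000) = 568 / 153.0542 ≈ 3.711 cm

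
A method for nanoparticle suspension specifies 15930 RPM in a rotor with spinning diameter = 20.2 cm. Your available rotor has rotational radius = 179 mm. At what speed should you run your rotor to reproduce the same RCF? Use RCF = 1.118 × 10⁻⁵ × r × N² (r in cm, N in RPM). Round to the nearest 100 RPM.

≈ 12000 RPM

Original rotor: r = 20.2 / 2 = 10.1 cm
RCF_original = 1.118 × 10⁻⁵ × 10.1 × (15930)² = 1.118 × 10⁻⁵ × 10.1 × 253,764,900 ≈ 28,654.6 × g
Your rotor: r = 179 mm = 17.9 cm
28,654.6 = 1.118 × 10⁻⁵ × 17.9 × N²
N² = 28,654.6 / (20.0122 × 10⁻⁵) = 143,185,657
N ≈ √143,185,657 ≈ 11,966.0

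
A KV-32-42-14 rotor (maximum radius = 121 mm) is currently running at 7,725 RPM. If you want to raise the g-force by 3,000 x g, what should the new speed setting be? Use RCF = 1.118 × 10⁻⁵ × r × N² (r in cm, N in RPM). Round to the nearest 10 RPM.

9050 RPM

r = 121 mm = 12.1 cm
Current RCF = 1.118 × 10⁻⁵ × 12.1 × (7725)² = 1.118 × 10⁻⁵ × 12.1 × 59,675,625 ≈ 8,072.8 × g
Target RCF = 8,072.8 + 3,000 = 11,072.8 × g
N² = 11,072.8 / (13.5278 × 10⁻⁵) = 81,852,186
N ≈ √81,852,186 ≈ 9,047.2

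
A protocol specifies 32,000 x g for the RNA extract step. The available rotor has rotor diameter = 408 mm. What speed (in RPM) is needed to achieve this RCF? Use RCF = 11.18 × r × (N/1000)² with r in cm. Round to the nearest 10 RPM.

≈ 11850 RPM

r = 408 mm / 2 = 204 mm = 20.4 cm
32,000 = 11.18 × 20.4 × (N/1000)²
(N/1000)² = 32,000 / 228.072 = 140.3066
N = 1000 × √140.3066 ≈ 11,845.1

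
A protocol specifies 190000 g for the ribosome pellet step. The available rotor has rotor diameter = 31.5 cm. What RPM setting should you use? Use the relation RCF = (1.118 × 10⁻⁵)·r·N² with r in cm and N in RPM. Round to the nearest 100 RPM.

r = 31.5 / 2 = 15.75 cm
190,000 = 1.118 × 10⁻⁵ × 15.75 × N²
N² = 190,000 / (17.6085 × 10⁻⁵) = 1,079,024,335
N ≈ √1,079,024,335 ≈ 32,848.5

N ≈ 32800 RPM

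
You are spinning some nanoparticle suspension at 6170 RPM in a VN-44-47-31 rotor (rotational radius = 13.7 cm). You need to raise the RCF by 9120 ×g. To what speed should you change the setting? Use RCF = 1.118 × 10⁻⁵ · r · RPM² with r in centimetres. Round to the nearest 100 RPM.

9900 RPM

Current RCF = 1.118 × 10⁻⁵ × 13.7 × (6170)² = 1.118 × 10⁻⁵ × 13.7 × 38,068,900 ≈ 5,830.9 × g
Target RCF = 5,830.9 + 9,120 = 14,950.9 × g
N² = 14,950.9 / (15.3166 × 10⁻⁵) = 97,612,394
N ≈ √97,612,394 ≈ 9,879.9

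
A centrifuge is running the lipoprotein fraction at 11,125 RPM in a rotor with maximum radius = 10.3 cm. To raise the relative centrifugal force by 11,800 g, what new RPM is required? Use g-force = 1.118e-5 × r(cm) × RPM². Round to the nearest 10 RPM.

Current RCF = 1.118 × 10⁻⁵ × 10.3 × (11125)² = 1.118 × 10⁻⁵ × 10.3 × 123,765,625 ≈ 14,252.1 × g
Target RCF = 14,252.1 + 11,800 = 26,052.1 × g
N² = 26,052.1 / (11.5154 × 10⁻⁵) = 226,237,039
N ≈ √226,237,039 ≈ 15,041.2

≈ 15040 RPM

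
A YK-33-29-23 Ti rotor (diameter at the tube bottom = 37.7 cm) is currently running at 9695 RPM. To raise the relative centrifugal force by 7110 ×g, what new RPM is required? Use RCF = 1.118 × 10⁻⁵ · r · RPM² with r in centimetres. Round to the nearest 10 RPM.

N₂ ≈ 11300 RPM

r = 37.7 / 2 = 18.85 cm
Current RCF = 1.118 × 10⁻⁵ × 18.85 × (9695)² = 1.118 × 10⁻⁵ × 18.85 × 93,993,025 ≈ 19,808.4 × g
Target RCF = 19,808.4 + 7,110 = 26,918.4 × g
N² = 26,918.4 / (21.0743 × 10⁻⁵) = 127,730,933
N ≈ √127,730,933 ≈ 11,301.8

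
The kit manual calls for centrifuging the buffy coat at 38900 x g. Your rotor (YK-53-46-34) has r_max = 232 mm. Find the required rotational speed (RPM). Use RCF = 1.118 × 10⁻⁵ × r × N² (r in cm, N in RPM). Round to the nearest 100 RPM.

r = 232 mm = 23.2 cm
RCF = 1.118 × 10⁻⁵ × r × N²
38,900 = 1.118 × 10⁻⁵ × 23.2 × N²
N² = 38,900 / (25.9376 × 10⁻⁵) = 149,975,325
N ≈ √149,975,325 ≈ 12,246.4

N ≈ 12200 RPM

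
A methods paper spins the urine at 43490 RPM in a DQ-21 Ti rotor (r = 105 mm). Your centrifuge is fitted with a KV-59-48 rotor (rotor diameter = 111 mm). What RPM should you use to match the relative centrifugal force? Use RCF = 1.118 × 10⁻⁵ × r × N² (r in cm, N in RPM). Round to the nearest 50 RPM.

59800 RPM

Original rotor: r = 105 mm = 10.5 cm
RCF_original = 1.118 × 10⁻⁵ × 10.5 × (43490)² = 1.118 × 10⁻⁵ × 10.5 × 1,891,380,100 ≈ 222,029.1 × g
Your rotor: r = 111 mm / 2 = 55.5 mm = 5.55 cm
222,029.1 = 1.118 × 10⁻⁵ × 5.55 × N²
N² = 222,029.1 / (6.2049 × 10⁻⁵) = 3,578,286,515
N ≈ √3,578,286,515 ≈ 59,818.8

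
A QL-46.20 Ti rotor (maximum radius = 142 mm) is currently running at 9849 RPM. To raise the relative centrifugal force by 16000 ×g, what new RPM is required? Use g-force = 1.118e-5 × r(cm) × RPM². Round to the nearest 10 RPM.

r = 142 mm = 14.2 cm
Current RCF = 1.118 × 10⁻⁵ × 14.2 × (9849)² = 1.118 × 10⁻⁵ × 14.2 × 97,002,801 ≈ 15,399.8 × g
Target RCF = 15,399.8 + 16,000 = 31,399.8 × g
N² = 31,399.8 / (15.8756 × 10⁻⁵) = 197,786,540
N ≈ √197,786,540 ≈ 14,063.7

N₂ ≈ 14060 RPM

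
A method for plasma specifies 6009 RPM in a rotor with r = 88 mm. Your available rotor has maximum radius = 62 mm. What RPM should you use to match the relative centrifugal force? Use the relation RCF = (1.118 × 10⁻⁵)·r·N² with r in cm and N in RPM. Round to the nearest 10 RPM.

≈ 7160 RPM

Original rotor: r = 88 mm = 8.8 cm
RCF_original = 1.118 × 10⁻⁵ × 8.8 × (6009)² = 1.118 × 10⁻⁵ × 8.8 × 36,108,081 ≈ 3,552.5 × g
Your rotor: r = 62 mm = 6.2 cm
3,552.5 = 1.118 × 10⁻⁵ × 6.2 × N²
N² = 3,552.5 / (6.9316 × 10⁻⁵) = 51,250,793
N ≈ √51,250,793 ≈ 7,159.0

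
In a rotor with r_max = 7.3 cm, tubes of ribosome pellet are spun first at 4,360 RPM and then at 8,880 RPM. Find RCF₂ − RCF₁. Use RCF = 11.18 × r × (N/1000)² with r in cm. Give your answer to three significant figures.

RCF₁ = 11.18 × 7.3 × (4.36)² = 11.18 × 7.3 × 19.0096 ≈ 1,551.4 × g
RCF₂ = 11.18 × 7.3 × (8.88)² = 11.18 × 7.3 × 78.8544 ≈ 6,435.6 × g
Increase = 6,435.6 − 1,551.4 = 4,884.2

≈ 4880 g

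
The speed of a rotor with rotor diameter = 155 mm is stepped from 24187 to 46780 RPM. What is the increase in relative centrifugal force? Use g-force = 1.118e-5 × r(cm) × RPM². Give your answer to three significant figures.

139000 × g

r = 155 mm / 2 = 77.5 mm = 7.75 cm
RCF₁ = 1.118 × 10⁻⁵ × 7.75 × (24187)² = 1.118 × 10⁻⁵ × 7.75 × 585,010,969 ≈ 50,688.3 × g
RCF₂ = 1.118 × 10⁻⁵ × 7.75 × (46780)² = 1.118 × 10⁻⁵ × 7.75 × 2,188,368,400 ≈ 189,611.2 × g
Increase = 189,611.2 − 50,688.3 = 138,922.9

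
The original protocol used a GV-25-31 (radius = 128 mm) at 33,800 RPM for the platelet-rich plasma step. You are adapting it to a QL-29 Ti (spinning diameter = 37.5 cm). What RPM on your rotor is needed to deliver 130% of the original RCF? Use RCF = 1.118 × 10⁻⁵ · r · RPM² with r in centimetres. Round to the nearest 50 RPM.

≈ 31850 RPM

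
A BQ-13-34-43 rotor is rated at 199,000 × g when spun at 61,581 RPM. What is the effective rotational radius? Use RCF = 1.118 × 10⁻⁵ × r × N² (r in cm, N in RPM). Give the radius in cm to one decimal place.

4.7 cm

199000 = 1.118 × 10⁻⁵ × r × (61581)²
r = 199000 / (1.118 × 10⁻⁵ × 3,792,219,561) = 199000 / 42397.01 ≈ 4.694 cm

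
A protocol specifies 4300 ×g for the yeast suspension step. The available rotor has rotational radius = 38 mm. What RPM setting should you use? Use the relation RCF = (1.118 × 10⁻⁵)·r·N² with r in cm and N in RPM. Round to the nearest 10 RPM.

r = 38 mm = 3.8 cm
4,300 = 1.118 × 10⁻⁵ × 3.8 × N²
N² = 4,300 / (4.2484 × 10⁻⁵) = 101,214,575
N ≈ √101,214,575 ≈ 10,060.5

10060 RPM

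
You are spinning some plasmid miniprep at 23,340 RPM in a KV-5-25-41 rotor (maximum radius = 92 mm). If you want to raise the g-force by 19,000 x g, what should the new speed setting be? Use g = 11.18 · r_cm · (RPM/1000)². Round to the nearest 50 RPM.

r = 92 mm = 9.2 cm
Current RCF = 11.18 × 9.2 × (23.34)² = 11.18 × 9.2 × 544.7556 ≈ 56,031.4 × g
Target RCF = 56,031.4 + 19,000 = 75,031.4 × g
(N/1000)² = 75,031.4 / 102.856 = 729.48
N = 1000 × √729.48 ≈ 27,008.9

≈ 27000 RPM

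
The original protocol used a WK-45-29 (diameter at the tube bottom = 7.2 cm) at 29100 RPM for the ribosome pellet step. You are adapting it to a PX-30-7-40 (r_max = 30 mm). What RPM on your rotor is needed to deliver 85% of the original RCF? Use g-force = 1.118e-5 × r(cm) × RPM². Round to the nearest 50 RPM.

Original rotor: r = 7.2 / 2 = 3.6 cm
RCF = 1.118 × 10⁻⁵ × r × N²
RCF_original = 1.118 × 10⁻⁵ × 3.6 × (29100)² = 1.118 × 10⁻⁵ × 3.6 × 846,810,000 ≈ 34,082.4 × g
Target RCF = 0.85 × 34,082.4 ≈ 28,970 × g
Your rotor: r = 30 mm = 3.0 cm
28,970 = 1.118 × 10⁻⁵ × 3 × N²
N² = 28,970 / (3.354 × 10⁻⁵) = 863,744,782
N ≈ √863,744,782 ≈ 29,389.5

≈ 29400 RPM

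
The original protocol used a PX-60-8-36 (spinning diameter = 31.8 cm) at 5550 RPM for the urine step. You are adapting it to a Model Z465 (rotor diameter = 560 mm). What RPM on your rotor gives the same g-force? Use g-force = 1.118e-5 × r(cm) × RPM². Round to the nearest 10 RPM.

≈ 4180 RPM

Original rotor: r = 31.8 / 2 = 15.9 cm
RCF_original = 1.118 × 10⁻⁵ × 15.9 × (5550)² = 1.118 × 10⁻⁵ × 15.9 × 30,802,500 ≈ 5,475.5 × g
Your rotor: r = 560 mm / 2 = 280 mm = 28 cm
5,475.5 = 1.118 × 10⁻⁵ × 28 × N²
N² = 5,475.5 / (31.304 × 10⁻⁵) = 17,491,375
N ≈ √17,491,375 ≈ 4,182.3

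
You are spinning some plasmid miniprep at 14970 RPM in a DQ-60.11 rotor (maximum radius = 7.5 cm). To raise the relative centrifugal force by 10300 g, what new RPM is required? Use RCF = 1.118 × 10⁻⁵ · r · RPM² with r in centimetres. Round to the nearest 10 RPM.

Current RCF = 1.118 × 10⁻⁵ × 7.5 × (14970)² = 1.118 × 10⁻⁵ × 7.5 × 224,100,900 ≈ 18,790.9 × g
Target RCF = 18,790.9 + 10,300 = 29,090.9 × g
N² = 29,090.9 / (8.385 × 10⁻⁵) = 346,939,773
N ≈ √346,939,773 ≈ 18,626.3

N₂ ≈ 18630 RPM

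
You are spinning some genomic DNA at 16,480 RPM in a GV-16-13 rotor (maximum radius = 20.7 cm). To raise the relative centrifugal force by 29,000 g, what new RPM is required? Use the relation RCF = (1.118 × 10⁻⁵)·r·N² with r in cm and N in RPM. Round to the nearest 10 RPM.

19920 RPM

Current RCF = 1.118 × 10⁻⁵ × 20.7 × (16480)² = 1.118 × 10⁻⁵ × 20.7 × 271,590,400 ≈ 62,853.1 × g
Target RCF = 62,853.1 + 29,000 = 91,853.1 × g
N² = 91,853.1 / (23.1426 × 10⁻⁵) = 396,900,521
N ≈ √396,900,521 ≈ 19,922.4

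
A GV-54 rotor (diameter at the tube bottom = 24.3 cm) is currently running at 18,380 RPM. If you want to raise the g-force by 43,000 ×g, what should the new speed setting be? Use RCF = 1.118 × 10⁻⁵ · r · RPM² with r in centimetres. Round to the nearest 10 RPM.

r = 24.3 / 2 = 12.15 cm
Current RCF = 1.118 × 10⁻⁵ × 12.15 × (18380)² = 1.118 × 10⁻⁵ × 12.15 × 337,824,400 ≈ 45,889.1 × g
Target RCF = 45,889.1 + 43,000 = 88,889.1 × g
N² = 88,889.1 / (13.5837 × 10⁻⁵) = 654,380,618
N ≈ √654,380,618 ≈ 25,580.9

N₂ ≈ 25580 RPM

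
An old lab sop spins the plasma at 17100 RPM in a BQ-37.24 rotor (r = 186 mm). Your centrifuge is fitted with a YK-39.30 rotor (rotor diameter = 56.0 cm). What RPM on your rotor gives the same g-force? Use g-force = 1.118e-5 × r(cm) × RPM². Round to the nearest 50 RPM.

Original rotor: r = 186 mm = 18.6 cm
RCF_original = 1.118 × 10⁻⁵ × 18.6 × (17100)² = 1.118 × 10⁻⁵ × 18.6 × 292,410,000 ≈ 60,806.1 × g
Your rotor: r = 56.0 / 2 = 28 cm
60,806.1 = 1.118 × 10⁻⁵ × 28 × N²
N² = 60,806.1 / (31.304 × 10⁻⁵) = 194,243,867
N ≈ √194,243,867 ≈ 13,937.1

13950 RPM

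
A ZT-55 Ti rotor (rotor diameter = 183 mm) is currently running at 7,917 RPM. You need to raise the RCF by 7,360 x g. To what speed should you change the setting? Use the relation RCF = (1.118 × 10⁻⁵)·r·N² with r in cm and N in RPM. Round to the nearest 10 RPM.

r = 183 mm / 2 = 91.5 mm = 9.15 cm
Current RCF = 1.118 × 10⁻⁵ × 9.15 × (7917)² = 1.118 × 10⁻⁵ × 9.15 × 62,678,889 ≈ 6,411.9 × g
Target RCF = 6,411.9 + 7,360 = 13,771.9 × g
N² = 13,771.9 / (10.2297 × 10⁻⁵) = 134,626,626
N ≈ √134,626,626 ≈ 11,602.9

11600 RPM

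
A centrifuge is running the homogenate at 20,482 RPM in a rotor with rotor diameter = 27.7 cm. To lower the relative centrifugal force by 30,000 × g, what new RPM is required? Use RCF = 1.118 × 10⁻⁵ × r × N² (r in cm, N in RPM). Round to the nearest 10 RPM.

r = 27.7 / 2 = 13.85 cm
Current RCF = 1.118 × 10⁻⁵ × 13.85 × (20482)² = 1.118 × 10⁻⁵ × 13.85 × 419,512,324 ≈ 64,958.5 × g
Target RCF = 64,958.5 − 30,000 = 34,958.5 × g
N² = 34,958.5 / (15.4843 × 10⁻⁵) = 225,767,390
N ≈ √225,767,390 ≈ 15,025.6

N₂ ≈ 15030 RPM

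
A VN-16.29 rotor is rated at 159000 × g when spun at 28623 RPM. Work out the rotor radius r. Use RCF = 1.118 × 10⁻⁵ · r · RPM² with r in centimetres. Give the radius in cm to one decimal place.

17.4 cm

159000 = 1.118 × 10⁻⁵ × r × (28623)²
r = 159000 / (1.118 × 10⁻⁵ × 819,276,129) = 159000 / 9159.507 ≈ 17.359 cm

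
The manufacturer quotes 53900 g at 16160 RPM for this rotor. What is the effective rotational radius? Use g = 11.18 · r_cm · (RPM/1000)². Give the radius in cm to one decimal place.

53900 = 11.18 × r × (16.16)²
r = 53900 / (11.18 × 261.1456) = 53900 / 2919.608 ≈ 18.461 cm

18.5 cm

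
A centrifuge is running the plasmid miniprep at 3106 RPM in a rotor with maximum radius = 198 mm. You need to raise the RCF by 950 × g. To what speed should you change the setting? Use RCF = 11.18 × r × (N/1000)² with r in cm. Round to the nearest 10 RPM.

3730 RPM

r = 198 mm = 19.8 cm
Current RCF = 11.18 × 19.8 × (3.106)² = 11.18 × 19.8 × 9.647236 ≈ 2,135.6 × g
Target RCF = 2,135.6 + 950 = 3,085.6 × g
(N/1000)² = 3,085.6 / 221.364 = 13.93903
N = 1000 × √13.93903 ≈ 3,733.5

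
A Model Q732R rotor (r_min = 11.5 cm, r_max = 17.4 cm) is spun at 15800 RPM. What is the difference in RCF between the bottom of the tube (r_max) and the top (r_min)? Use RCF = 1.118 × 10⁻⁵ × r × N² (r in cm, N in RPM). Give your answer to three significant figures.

RCF_max = 1.118 × 10⁻⁵ × 17.4 × (15800)² = 1.118 × 10⁻⁵ × 17.4 × 249,640,000 ≈ 48,563 × g
RCF_min = 1.118 × 10⁻⁵ × 11.5 × (15800)² = 1.118 × 10⁻⁵ × 11.5 × 249,640,000 ≈ 32,096.2 × g
ΔRCF = 48,563 − 32,096.2 = 16,466.8

ΔRCF ≈ 16500 g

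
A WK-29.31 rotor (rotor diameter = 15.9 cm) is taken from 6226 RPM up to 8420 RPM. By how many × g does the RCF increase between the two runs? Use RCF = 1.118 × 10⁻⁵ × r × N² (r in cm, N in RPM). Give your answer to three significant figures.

r = 15.9 / 2 = 7.95 cm
RCF₁ = 1.118 × 10⁻⁵ × 7.95 × (6226)² = 1.118 × 10⁻⁵ × 7.95 × 38,763,076 ≈ 3,445.3 × g
RCF₂ = 1.118 × 10⁻⁵ × 7.95 × (8420)² = 1.118 × 10⁻⁵ × 7.95 × 70,896,400 ≈ 6,301.3 × g
Increase = 6,301.3 − 3,445.3 = 2,856

≈ 2860 × g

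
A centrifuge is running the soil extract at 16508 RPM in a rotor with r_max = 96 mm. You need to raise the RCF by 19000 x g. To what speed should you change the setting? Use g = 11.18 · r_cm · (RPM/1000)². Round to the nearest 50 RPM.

≈ 21200 RPM

r = 96 mm = 9.6 cm
Current RCF = 11.18 × 9.6 × (16.508)² = 11.18 × 9.6 × 272.514064 ≈ 29,248.4 × g
Target RCF = 29,248.4 + 19,000 = 48,248.4 × g
(N/1000)² = 48,248.4 / 107.328 = 449.5416
N = 1000 × √449.5416 ≈ 21,202.4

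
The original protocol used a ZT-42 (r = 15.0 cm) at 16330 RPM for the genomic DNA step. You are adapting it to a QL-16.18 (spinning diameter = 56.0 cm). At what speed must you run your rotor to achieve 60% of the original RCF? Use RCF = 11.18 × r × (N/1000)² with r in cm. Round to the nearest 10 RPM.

9260 RPM

RCF = 11.18 × r × (N/1000)²
RCF_original = 11.18 × 15 × (16.33)² = 11.18 × 15 × 266.6689 ≈ 44,720.4 × g
Target RCF = 0.6 × 44,720.4 ≈ 26,832.2 × g
Your rotor: r = 56.0 / 2 = 28 cm
26,832.2 = 11.18 × 28 × (N/1000)²
(N/1000)² = 26,832.2 / 313.04 = 85.71492
N = 1000 × √85.71492 ≈ 9,258.2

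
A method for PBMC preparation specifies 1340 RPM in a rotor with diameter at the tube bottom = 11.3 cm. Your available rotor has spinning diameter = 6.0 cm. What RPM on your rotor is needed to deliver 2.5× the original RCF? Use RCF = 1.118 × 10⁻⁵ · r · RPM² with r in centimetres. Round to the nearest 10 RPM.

Original rotor: r = 11.3 / 2 = 5.65 cm
RCF_original = 1.118 × 10⁻⁵ × 5.65 × (1340)² = 1.118 × 10⁻⁵ × 5.65 × 1,795,600 ≈ 113.4 × g
Target RCF = 2.5 × 113.4 ≈ 283.5 × g
Your rotor: r = 6.0 / 2 = 3 cm
283.5 = 1.118 × 10⁻⁵ × 3 × N²
N² = 283.5 / (3.354 × 10⁻⁵) = 8,452,594
N ≈ √8,452,594 ≈ 2,907.3

2910 RPM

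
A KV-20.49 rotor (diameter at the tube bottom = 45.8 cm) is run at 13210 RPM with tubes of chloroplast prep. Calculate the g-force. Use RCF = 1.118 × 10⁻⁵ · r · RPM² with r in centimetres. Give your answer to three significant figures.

r = 45.8 / 2 = 22.9 cm
RCF = 1.118 × 10⁻⁵ × r × N²
RCF = 1.118 × 10⁻⁵ × 22.9 × (13210)² = 1.118 × 10⁻⁵ × 22.9 × 174,504,100 ≈ 44,676.9 × g

RCF ≈ 44700 g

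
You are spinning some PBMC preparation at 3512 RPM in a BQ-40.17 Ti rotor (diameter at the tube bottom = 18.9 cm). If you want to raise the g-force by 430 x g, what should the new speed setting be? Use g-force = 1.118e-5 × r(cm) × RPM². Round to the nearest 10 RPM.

≈ 4050 RPM

r = 18.9 / 2 = 9.45 cm
Current RCF = 1.118 × 10⁻⁵ × 9.45 × (3512)² = 1.118 × 10⁻⁵ × 9.45 × 12,334,144 ≈ 1,303.1 × g
Target RCF = 1,303.1 + 430 = 1,733.1 × g
N² = 1,733.1 / (10.5651 × 10⁻⁵) = 16,404,009
N ≈ √16,404,009 ≈ 4,050.2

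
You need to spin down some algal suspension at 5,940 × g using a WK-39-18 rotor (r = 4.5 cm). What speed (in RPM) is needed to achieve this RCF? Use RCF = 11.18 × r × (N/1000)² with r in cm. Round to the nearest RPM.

RCF = 11.18 × r × (N/1000)²
5,940 = 11.18 × 4.5 × (N/1000)²
(N/1000)² = 5,940 / 50.31 = 118.068
N = 1000 × √118.068 ≈ 10,865.9

≈ 10866 RPM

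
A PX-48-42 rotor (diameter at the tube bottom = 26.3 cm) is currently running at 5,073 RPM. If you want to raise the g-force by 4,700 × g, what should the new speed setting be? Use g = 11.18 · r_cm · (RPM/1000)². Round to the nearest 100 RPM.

N₂ ≈ 7600 RPM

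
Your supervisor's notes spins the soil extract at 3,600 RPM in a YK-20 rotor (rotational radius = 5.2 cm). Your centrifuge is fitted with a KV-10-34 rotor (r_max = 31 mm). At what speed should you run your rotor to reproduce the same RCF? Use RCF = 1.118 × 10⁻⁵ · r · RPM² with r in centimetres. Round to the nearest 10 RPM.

4660 RPM

RCF_original = 1.118 × 10⁻⁵ × 5.2 × (3600)² = 1.118 × 10⁻⁵ × 5.2 × 12,960,000 ≈ 753.4 × g
Your rotor: r = 31 mm = 3.1 cm
753.4 = 1.118 × 10⁻⁵ × 3.1 × N²
N² = 753.4 / (3.4658 × 10⁻⁵) = 21,738,127
N ≈ √21,738,127 ≈ 4,662.4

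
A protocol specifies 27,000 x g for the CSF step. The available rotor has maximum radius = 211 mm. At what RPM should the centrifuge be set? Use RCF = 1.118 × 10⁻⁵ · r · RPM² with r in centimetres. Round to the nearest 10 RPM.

r = 211 mm = 21.1 cm
27,000 = 1.118 × 10⁻⁵ × 21.1 × N²
N² = 27,000 / (23.5898 × 10⁻⁵) = 114,456,248
N ≈ √114,456,248 ≈ 10,698.4

≈ 10700 RPM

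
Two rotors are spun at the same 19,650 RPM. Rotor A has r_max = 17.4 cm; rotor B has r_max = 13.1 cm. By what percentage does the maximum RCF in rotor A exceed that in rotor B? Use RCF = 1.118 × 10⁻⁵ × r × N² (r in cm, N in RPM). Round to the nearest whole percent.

At equal RPM, RCF scales linearly with r: ratio = 17.4 / 13.1 = 1.3282.
So rotor A delivers 32.8% more g-force.

33%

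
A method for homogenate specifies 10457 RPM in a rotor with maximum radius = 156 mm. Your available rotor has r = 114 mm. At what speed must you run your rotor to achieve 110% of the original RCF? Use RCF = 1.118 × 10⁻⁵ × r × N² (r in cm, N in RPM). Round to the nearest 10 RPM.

Original rotor: r = 156 mm = 15.6 cm
RCF_original = 1.118 × 10⁻⁵ × 15.6 × (10457)² = 1.118 × 10⁻⁵ × 15.6 × 109,348,849 ≈ 19,071.3 × g
Target RCF = 1.1 × 19,071.3 ≈ 20,978.4 × g
Your rotor: r = 114 mm = 11.4 cm
20,978.4 = 1.118 × 10⁻⁵ × 11.4 × N²
N² = 20,978.4 / (12.7452 × 10⁻⁵) = 164,598,437
N ≈ √164,598,437 ≈ 12,829.6

≈ 12830 RPM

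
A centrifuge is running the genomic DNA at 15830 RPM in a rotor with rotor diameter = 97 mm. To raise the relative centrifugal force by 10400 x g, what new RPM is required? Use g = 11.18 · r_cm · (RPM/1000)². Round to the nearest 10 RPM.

r = 97 mm / 2 = 48.5 mm = 4.85 cm
Current RCF = 11.18 × 4.85 × (15.83)² = 11.18 × 4.85 × 250.5889 ≈ 13,587.7 × g
Target RCF = 13,587.7 + 10,400 = 23,987.7 × g
(N/1000)² = 23,987.7 / 54.223 = 442.3898
N = 1000 × √442.3898 ≈ 21,033.1

N₂ ≈ 21030 RPM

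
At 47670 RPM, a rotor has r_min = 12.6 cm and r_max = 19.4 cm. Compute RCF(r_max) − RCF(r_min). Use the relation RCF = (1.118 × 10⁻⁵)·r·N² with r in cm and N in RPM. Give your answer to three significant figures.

ΔRCF = 1.118 × 10⁻⁵ × (r_max − r_min) × N² = 1.118 × 10⁻⁵ × 6.8 × 2,272,428,900 ≈ 172,759.1

173000 g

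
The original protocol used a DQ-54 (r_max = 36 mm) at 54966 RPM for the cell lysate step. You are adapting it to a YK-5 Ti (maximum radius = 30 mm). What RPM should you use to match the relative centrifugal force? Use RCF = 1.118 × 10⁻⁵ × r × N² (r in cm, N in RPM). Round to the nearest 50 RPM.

Original rotor: r = 36 mm = 3.6 cm
RCF_original = 1.118 × 10⁻⁵ × 3.6 × (54966)² = 1.118 × 10⁻⁵ × 3.6 × 3,021,261,156 ≈ 121,599.7 × g
Your rotor: r = 30 mm = 3.0 cm
121,599.7 = 1.118 × 10⁻⁵ × 3 × N²
N² = 121,599.7 / (3.354 × 10⁻⁵) = 3,625,512,821
N ≈ √3,625,512,821 ≈ 60,212.2

60200 RPM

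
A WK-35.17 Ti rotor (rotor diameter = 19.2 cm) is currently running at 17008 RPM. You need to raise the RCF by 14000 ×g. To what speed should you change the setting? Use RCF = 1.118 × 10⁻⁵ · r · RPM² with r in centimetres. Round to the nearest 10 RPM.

r = 19.2 / 2 = 9.6 cm
Current RCF = 1.118 × 10⁻⁵ × 9.6 × (17008)² = 1.118 × 10⁻⁵ × 9.6 × 289,272,064 ≈ 31,047 × g
Target RCF = 31,047 + 14,000 = 45,047 × g
N² = 45,047 / (10.7328 × 10⁻⁵) = 419,713,402
N ≈ √419,713,402 ≈ 20,486.9

20490 RPM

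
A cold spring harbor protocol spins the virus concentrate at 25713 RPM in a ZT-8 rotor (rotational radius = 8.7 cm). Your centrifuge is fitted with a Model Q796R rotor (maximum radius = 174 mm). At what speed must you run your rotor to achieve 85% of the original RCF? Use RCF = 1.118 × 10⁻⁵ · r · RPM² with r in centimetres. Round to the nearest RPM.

≈ 16763 RPM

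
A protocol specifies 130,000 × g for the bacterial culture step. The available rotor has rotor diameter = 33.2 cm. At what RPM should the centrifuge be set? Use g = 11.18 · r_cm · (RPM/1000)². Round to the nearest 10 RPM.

≈ 26470 RPM

r = 33.2 / 2 = 16.6 cm
130,000 = 11.18 × 16.6 × (N/1000)²
(N/1000)² = 130,000 / 185.588 = 700.4763
N = 1000 × √700.4763 ≈ 26,466.5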